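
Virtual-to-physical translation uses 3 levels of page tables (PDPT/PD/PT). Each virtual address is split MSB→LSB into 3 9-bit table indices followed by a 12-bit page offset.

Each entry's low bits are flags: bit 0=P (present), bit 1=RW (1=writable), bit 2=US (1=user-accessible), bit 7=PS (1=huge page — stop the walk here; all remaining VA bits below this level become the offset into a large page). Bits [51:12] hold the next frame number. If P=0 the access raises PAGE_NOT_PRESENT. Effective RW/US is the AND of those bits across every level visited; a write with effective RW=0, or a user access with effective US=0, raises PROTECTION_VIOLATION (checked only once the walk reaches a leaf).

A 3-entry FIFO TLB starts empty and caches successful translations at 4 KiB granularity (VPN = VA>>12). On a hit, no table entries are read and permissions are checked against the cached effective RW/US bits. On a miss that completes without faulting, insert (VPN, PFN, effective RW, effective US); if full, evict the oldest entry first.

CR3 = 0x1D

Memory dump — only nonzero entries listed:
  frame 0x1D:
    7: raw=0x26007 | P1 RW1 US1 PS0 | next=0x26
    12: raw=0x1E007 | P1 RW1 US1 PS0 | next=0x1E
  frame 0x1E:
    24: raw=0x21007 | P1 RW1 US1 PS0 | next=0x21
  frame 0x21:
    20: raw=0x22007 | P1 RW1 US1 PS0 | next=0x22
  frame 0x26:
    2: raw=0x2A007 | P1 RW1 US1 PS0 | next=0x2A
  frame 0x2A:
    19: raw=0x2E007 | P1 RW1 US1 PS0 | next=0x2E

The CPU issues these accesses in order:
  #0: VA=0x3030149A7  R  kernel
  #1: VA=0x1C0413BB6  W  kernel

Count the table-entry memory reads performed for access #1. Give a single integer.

Per-access translation:
#0 VA=0x3030149A7 (r,kernel):
  lvl0: tbl 0x1D, slot 12 ⇒ 0x1E007 (P1/RW1/US1/PS0)
  lvl1: tbl 0x1E, slot 24 ⇒ 0x21007 (P1/RW1/US1/PS0)
  lvl2: tbl 0x21, slot 20 ⇒ 0x22007 (P1/RW1/US1/PS0)
  ✓ 0x229A7  — 3 lookups
#1 VA=0x1C0413BB6 (w,kernel):
  lvl0: tbl 0x1D, slot 7 ⇒ 0x26007 (P1/RW1/US1/PS0)
  lvl1: tbl 0x26, slot 2 ⇒ 0x2A007 (P1/RW1/US1/PS0)
  lvl2: tbl 0x2A, slot 19 ⇒ 0x2E007 (P1/RW1/US1/PS0)
  ✓ 0x2EBB6  — 3 lookups

Entries read for #1: 3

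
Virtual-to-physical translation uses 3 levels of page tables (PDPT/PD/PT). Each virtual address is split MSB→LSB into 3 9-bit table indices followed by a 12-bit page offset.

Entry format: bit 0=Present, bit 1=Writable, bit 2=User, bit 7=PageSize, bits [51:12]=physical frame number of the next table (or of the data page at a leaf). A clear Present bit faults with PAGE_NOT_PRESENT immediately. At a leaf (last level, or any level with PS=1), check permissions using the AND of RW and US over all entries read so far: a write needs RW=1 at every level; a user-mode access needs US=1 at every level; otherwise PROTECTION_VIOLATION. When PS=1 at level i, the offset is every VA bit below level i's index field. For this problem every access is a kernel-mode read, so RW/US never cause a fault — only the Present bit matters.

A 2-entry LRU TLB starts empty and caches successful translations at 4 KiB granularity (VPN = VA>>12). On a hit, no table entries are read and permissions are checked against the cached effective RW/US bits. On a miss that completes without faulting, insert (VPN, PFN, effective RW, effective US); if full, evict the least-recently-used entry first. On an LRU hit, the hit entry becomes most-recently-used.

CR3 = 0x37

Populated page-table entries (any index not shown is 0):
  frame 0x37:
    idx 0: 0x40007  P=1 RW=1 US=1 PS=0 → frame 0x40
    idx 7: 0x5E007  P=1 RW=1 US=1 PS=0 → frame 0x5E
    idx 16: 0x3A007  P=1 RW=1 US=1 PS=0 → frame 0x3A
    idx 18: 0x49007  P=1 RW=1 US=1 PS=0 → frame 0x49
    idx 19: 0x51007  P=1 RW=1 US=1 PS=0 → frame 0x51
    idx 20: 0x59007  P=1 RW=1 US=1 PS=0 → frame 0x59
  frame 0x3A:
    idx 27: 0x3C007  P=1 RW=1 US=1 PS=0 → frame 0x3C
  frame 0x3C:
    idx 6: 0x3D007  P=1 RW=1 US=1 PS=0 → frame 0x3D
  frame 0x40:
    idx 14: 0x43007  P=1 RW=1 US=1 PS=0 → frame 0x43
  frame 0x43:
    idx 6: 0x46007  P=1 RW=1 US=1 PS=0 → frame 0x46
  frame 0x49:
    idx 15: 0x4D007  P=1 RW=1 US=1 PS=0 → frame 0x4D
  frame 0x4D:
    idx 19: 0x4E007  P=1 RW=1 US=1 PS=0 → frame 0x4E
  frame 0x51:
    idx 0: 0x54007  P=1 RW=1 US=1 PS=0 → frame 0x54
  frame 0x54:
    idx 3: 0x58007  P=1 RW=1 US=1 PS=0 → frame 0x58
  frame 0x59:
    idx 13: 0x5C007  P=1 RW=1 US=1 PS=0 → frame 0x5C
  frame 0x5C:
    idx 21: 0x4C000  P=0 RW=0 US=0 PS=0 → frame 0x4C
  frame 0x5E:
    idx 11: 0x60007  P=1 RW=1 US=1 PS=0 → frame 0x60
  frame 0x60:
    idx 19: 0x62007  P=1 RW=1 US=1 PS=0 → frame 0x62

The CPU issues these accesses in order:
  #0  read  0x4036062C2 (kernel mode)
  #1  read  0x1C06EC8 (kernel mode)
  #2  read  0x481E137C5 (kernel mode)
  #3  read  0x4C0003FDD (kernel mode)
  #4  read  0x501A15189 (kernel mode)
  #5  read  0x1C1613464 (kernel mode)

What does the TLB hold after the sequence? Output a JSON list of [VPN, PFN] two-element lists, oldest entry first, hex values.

Walk each access:
#0 VA=0x4036062C2 (r,kernel):
  [0] read 0x37 idx=16: raw=0x3A007 flags P=1 W=1 U=1 S=0
  [1] read 0x3A idx=27: raw=0x3C007 flags P=1 W=1 U=1 S=0
  [2] read 0x3C idx=6: raw=0x3D007 flags P=1 W=1 U=1 S=0
  ✓ 0x3D2C2  — 3 lookups
#1 VA=0x1C06EC8 (r,kernel):
  [0] read 0x37 idx=0: raw=0x40007 flags P=1 W=1 U=1 S=0
  [1] read 0x40 idx=14: raw=0x43007 flags P=1 W=1 U=1 S=0
  [2] read 0x43 idx=6: raw=0x46007 flags P=1 W=1 U=1 S=0
  ✓ 0x46EC8  — 3 lookups
#2 VA=0x481E137C5 (r,kernel):
  [0] read 0x37 idx=18: raw=0x49007 flags P=1 W=1 U=1 S=0
  [1] read 0x49 idx=15: raw=0x4D007 flags P=1 W=1 U=1 S=0
  [2] read 0x4D idx=19: raw=0x4E007 flags P=1 W=1 U=1 S=0
  ✓ 0x4E7C5  — 3 lookups
#3 VA=0x4C0003FDD (r,kernel):
  [0] read 0x37 idx=19: raw=0x51007 flags P=1 W=1 U=1 S=0
  [1] read 0x51 idx=0: raw=0x54007 flags P=1 W=1 U=1 S=0
  [2] read 0x54 idx=3: raw=0x58007 flags P=1 W=1 U=1 S=0
  ✓ 0x58FDD  — 3 lookups
#4 VA=0x501A15189 (r,kernel):
  [0] read 0x37 idx=20: raw=0x59007 flags P=1 W=1 U=1 S=0
  [1] read 0x59 idx=13: raw=0x5C007 flags P=1 W=1 U=1 S=0
  [2] read 0x5C idx=21: raw=0x4C000 flags P=0 W=0 U=0 S=0
  → PAGE_NOT_PRESENT  (3 entries read)
#5 VA=0x1C1613464 (r,kernel):
  [0] read 0x37 idx=7: raw=0x5E007 flags P=1 W=1 U=1 S=0
  [1] read 0x5E idx=11: raw=0x60007 flags P=1 W=1 U=1 S=0
  [2] read 0x60 idx=19: raw=0x62007 flags P=1 W=1 U=1 S=0
  ✓ 0x62464  — 3 lookups

TLB: [["0x4C0003", "0x58"], ["0x1C1613", "0x62"]]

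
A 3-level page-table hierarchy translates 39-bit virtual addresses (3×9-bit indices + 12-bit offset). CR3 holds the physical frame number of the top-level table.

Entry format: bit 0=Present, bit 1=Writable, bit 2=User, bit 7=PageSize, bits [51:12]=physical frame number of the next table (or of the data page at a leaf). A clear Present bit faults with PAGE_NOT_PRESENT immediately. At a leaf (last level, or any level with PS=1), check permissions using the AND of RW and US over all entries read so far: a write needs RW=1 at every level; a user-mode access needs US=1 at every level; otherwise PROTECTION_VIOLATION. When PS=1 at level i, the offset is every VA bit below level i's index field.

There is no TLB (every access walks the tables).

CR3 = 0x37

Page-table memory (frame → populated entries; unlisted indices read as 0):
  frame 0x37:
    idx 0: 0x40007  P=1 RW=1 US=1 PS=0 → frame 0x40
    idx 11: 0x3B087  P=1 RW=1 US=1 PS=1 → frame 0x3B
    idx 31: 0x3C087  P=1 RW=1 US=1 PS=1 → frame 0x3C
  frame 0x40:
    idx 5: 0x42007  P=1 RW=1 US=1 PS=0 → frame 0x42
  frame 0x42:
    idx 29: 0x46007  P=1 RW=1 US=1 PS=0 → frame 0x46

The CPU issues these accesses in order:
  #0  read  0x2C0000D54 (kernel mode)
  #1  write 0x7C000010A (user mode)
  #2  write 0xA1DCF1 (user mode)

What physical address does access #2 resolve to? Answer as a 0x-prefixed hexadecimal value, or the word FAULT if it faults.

Trace:
#0 VA=0x2C0000D54 (r,kernel):
  [0] read 0x37 idx=11: raw=0x3B087 flags P=1 W=1 U=1 S=1
  ✓ 0x3BD54 (huge @L0)  — 1 lookups
#1 VA=0x7C000010A (w,user):
  [0] read 0x37 idx=31: raw=0x3C087 flags P=1 W=1 U=1 S=1
  ✓ 0x3C10A (huge @L0)  — 1 lookups
#2 VA=0xA1DCF1 (w,user):
  [0] read 0x37 idx=0: raw=0x40007 flags P=1 W=1 U=1 S=0
  [1] read 0x40 idx=5: raw=0x42007 flags P=1 W=1 U=1 S=0
  [2] read 0x42 idx=29: raw=0x46007 flags P=1 W=1 U=1 S=0
  ✓ 0x46CF1  — 3 lookups

Access #2 PA: 0x46CF1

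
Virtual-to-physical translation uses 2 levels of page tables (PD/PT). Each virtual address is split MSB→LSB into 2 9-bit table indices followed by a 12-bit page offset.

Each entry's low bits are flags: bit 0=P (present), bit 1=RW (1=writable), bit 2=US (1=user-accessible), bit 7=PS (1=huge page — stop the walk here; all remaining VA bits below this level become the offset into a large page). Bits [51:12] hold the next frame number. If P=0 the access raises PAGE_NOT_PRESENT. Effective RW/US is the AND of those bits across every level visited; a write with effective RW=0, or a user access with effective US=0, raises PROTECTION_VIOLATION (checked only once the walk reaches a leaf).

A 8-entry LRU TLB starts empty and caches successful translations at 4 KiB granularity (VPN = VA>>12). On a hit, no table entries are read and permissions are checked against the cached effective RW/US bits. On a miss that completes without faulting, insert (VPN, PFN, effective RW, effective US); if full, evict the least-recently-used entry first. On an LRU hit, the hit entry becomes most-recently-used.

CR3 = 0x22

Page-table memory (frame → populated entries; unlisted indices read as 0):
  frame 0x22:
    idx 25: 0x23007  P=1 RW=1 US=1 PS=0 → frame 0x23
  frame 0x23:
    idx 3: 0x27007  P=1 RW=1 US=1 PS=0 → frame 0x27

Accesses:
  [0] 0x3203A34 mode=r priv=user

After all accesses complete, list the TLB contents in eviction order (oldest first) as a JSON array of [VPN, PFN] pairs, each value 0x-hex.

Walk each access:
#0 VA=0x3203A34 (r,user):
  L0 @0x22[25] → 0x23007  P=1,RW=1,US=1,PS=0
  L1 @0x23[3] → 0x27007  P=1,RW=1,US=1,PS=0
  ⇒ phys 0x27A34  [2 reads]

TLB: [["0x3203", "0x27"]]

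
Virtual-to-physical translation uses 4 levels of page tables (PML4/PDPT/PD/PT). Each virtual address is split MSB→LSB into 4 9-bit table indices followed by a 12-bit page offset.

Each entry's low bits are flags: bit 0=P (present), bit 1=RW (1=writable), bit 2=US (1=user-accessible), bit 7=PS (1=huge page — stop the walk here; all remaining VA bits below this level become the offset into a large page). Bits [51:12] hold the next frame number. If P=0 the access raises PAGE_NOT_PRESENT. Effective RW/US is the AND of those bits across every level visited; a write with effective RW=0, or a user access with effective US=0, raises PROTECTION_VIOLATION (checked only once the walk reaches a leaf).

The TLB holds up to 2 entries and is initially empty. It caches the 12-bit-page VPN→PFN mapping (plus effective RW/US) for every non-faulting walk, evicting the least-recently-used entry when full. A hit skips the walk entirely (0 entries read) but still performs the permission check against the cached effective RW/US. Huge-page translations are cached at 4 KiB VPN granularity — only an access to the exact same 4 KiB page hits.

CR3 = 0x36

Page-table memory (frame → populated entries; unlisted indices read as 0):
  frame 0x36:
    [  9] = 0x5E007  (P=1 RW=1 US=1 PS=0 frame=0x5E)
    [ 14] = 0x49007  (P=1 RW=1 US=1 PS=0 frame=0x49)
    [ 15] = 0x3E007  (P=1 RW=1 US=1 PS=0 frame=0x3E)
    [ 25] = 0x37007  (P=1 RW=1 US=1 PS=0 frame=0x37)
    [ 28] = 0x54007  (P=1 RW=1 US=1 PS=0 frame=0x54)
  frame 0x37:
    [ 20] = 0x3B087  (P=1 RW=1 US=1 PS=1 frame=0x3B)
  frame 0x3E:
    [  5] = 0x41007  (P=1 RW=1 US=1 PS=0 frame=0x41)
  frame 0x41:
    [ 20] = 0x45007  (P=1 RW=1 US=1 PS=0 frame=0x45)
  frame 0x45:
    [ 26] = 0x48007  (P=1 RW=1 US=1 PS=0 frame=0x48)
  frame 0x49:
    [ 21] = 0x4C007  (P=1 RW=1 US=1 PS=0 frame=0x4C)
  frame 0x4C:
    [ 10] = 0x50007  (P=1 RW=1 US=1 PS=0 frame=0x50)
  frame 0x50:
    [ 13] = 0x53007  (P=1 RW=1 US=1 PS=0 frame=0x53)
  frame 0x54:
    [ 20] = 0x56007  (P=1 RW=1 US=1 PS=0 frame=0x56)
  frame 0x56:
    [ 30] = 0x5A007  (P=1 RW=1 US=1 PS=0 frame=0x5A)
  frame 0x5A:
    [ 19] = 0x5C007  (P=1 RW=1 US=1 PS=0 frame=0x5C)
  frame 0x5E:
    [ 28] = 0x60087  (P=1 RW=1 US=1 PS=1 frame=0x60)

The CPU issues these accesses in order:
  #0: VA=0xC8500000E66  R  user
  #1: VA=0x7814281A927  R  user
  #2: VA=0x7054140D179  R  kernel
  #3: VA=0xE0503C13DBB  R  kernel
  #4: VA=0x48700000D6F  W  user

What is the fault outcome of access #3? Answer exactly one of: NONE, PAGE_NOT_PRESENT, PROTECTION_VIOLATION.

Trace:
#0 VA=0xC8500000E66 (r,user):
  lvl0: tbl 0x36, slot 25 ⇒ 0x37007 (P1/RW1/US1/PS0)
  lvl1: tbl 0x37, slot 20 ⇒ 0x3B087 (P1/RW1/US1/PS1)
  ✓ 0x3BE66 (huge @L1)  — 2 lookups
#1 VA=0x7814281A927 (r,user):
  lvl0: tbl 0x36, slot 15 ⇒ 0x3E007 (P1/RW1/US1/PS0)
  lvl1: tbl 0x3E, slot 5 ⇒ 0x41007 (P1/RW1/US1/PS0)
  lvl2: tbl 0x41, slot 20 ⇒ 0x45007 (P1/RW1/US1/PS0)
  lvl3: tbl 0x45, slot 26 ⇒ 0x48007 (P1/RW1/US1/PS0)
  ✓ 0x48927  — 4 lookups
#2 VA=0x7054140D179 (r,kernel):
  lvl0: tbl 0x36, slot 14 ⇒ 0x49007 (P1/RW1/US1/PS0)
  lvl1: tbl 0x49, slot 21 ⇒ 0x4C007 (P1/RW1/US1/PS0)
  lvl2: tbl 0x4C, slot 10 ⇒ 0x50007 (P1/RW1/US1/PS0)
  lvl3: tbl 0x50, slot 13 ⇒ 0x53007 (P1/RW1/US1/PS0)
  ✓ 0x53179  — 4 lookups
#3 VA=0xE0503C13DBB (r,kernel):
  lvl0: tbl 0x36, slot 28 ⇒ 0x54007 (P1/RW1/US1/PS0)
  lvl1: tbl 0x54, slot 20 ⇒ 0x56007 (P1/RW1/US1/PS0)
  lvl2: tbl 0x56, slot 30 ⇒ 0x5A007 (P1/RW1/US1/PS0)
  lvl3: tbl 0x5A, slot 19 ⇒ 0x5C007 (P1/RW1/US1/PS0)
  ✓ 0x5CDBB  — 4 lookups
#4 VA=0x48700000D6F (w,user):
  lvl0: tbl 0x36, slot 9 ⇒ 0x5E007 (P1/RW1/US1/PS0)
  lvl1: tbl 0x5E, slot 28 ⇒ 0x60087 (P1/RW1/US1/PS1)
  ✓ 0x60D6F (huge @L1)  — 2 lookups

Access #3 fault: NONE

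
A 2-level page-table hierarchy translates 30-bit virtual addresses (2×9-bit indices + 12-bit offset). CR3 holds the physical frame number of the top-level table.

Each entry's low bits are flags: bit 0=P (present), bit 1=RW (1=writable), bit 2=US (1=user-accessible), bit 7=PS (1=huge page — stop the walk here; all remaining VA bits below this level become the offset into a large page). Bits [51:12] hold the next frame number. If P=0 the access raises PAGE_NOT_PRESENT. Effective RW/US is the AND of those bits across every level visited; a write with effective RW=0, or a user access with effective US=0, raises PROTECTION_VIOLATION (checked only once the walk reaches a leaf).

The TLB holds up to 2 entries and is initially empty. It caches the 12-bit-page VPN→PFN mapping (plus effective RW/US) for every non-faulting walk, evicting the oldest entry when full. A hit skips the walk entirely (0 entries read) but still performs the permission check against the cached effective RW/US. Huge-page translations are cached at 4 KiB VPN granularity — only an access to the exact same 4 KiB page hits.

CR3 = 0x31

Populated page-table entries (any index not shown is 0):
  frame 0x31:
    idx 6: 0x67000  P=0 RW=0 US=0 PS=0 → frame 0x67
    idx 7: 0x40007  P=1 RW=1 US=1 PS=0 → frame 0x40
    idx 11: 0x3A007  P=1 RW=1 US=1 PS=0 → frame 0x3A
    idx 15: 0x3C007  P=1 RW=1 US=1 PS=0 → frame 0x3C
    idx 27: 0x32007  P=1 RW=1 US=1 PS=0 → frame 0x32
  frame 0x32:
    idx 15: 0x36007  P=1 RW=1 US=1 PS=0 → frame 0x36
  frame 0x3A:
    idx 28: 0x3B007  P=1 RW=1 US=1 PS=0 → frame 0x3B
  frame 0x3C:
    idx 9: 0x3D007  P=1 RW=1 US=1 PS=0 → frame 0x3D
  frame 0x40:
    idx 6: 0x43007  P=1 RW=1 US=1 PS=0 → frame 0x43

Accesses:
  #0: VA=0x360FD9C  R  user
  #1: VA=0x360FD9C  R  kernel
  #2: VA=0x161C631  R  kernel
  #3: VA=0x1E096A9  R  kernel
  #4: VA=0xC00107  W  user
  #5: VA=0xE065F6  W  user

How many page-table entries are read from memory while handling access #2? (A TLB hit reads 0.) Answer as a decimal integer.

Per-access translation:
#0 VA=0x360FD9C (r,user):
  L0 @0x31[27] → 0x32007  P=1,RW=1,US=1,PS=0
  L1 @0x32[15] → 0x36007  P=1,RW=1,US=1,PS=0
  ⇒ phys 0x36D9C  [2 reads]
#1 VA=0x360FD9C (r,kernel):
  TLB hit vpn=0x360F → PA=0x36D9C
#2 VA=0x161C631 (r,kernel):
  L0 @0x31[11] → 0x3A007  P=1,RW=1,US=1,PS=0
  L1 @0x3A[28] → 0x3B007  P=1,RW=1,US=1,PS=0
  ⇒ phys 0x3B631  [2 reads]
#3 VA=0x1E096A9 (r,kernel):
  L0 @0x31[15] → 0x3C007  P=1,RW=1,US=1,PS=0
  L1 @0x3C[9] → 0x3D007  P=1,RW=1,US=1,PS=0
  ⇒ phys 0x3D6A9  [2 reads]
#4 VA=0xC00107 (w,user):
  L0 @0x31[6] → 0x67000  P=0,RW=0,US=0,PS=0
  ✗ PAGE_NOT_PRESENT  [1 reads]
#5 VA=0xE065F6 (w,user):
  L0 @0x31[7] → 0x40007  P=1,RW=1,US=1,PS=0
  L1 @0x40[6] → 0x43007  P=1,RW=1,US=1,PS=0
  ⇒ phys 0x435F6  [2 reads]

Entries read for #2: 2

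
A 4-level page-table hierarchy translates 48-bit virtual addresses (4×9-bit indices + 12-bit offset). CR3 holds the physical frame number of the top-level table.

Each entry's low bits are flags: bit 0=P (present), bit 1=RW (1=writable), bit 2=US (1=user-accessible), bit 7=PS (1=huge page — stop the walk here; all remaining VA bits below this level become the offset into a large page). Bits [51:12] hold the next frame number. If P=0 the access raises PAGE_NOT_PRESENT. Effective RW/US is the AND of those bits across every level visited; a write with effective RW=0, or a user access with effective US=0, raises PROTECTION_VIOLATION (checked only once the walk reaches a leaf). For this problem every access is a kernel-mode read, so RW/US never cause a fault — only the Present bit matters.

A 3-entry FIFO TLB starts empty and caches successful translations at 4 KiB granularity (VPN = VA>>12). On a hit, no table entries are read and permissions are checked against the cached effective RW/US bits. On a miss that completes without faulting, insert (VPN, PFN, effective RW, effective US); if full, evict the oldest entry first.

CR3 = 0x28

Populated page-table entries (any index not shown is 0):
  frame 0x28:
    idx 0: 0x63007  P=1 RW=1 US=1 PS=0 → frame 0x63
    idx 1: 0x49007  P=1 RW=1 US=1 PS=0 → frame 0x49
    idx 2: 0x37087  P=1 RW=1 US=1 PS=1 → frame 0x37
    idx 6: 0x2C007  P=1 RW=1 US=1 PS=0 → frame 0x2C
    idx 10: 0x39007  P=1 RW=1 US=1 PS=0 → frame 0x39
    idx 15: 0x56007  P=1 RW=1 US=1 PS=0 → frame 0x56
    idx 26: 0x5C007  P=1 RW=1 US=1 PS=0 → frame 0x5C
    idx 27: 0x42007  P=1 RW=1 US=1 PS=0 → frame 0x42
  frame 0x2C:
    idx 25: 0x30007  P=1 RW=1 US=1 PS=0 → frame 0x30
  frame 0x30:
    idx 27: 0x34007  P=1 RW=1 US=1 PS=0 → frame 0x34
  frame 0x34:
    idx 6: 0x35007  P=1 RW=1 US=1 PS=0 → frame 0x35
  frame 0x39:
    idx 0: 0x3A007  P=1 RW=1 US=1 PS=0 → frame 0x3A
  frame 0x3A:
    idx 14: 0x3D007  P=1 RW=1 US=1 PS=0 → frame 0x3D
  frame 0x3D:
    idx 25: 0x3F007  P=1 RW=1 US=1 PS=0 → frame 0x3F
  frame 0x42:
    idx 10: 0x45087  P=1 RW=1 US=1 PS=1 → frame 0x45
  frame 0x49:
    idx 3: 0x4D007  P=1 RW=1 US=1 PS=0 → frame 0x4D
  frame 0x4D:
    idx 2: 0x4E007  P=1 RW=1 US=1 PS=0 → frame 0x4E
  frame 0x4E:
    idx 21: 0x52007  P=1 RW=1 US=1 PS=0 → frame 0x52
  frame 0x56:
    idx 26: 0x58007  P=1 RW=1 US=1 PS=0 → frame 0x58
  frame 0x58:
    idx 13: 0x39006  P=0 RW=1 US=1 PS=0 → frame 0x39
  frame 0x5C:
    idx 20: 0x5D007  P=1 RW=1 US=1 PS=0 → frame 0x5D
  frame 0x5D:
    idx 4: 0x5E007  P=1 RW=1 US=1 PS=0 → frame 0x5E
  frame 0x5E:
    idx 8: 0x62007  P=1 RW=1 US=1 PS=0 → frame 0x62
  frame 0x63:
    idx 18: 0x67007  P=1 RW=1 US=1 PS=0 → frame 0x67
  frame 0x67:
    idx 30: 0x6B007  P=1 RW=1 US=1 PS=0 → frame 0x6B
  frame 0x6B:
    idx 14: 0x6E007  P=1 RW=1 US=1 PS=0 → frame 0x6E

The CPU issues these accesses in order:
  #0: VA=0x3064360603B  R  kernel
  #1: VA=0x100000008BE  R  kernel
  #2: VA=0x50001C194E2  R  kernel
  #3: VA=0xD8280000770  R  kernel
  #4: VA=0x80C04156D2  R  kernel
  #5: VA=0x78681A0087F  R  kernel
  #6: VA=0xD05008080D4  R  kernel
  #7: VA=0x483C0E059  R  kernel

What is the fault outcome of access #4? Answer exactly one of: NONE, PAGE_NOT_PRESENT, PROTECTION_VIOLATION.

Trace:
#0 VA=0x3064360603B (r,kernel):
  [0] read 0x28 idx=6: raw=0x2C007 flags P=1 W=1 U=1 S=0
  [1] read 0x2C idx=25: raw=0x30007 flags P=1 W=1 U=1 S=0
  [2] read 0x30 idx=27: raw=0x34007 flags P=1 W=1 U=1 S=0
  [3] read 0x34 idx=6: raw=0x35007 flags P=1 W=1 U=1 S=0
  ⇒ phys 0x3503B  [4 reads]
#1 VA=0x100000008BE (r,kernel):
  [0] read 0x28 idx=2: raw=0x37087 flags P=1 W=1 U=1 S=1
  ⇒ phys 0x378BE (huge @L0)  [1 reads]
#2 VA=0x50001C194E2 (r,kernel):
  [0] read 0x28 idx=10: raw=0x39007 flags P=1 W=1 U=1 S=0
  [1] read 0x39 idx=0: raw=0x3A007 flags P=1 W=1 U=1 S=0
  [2] read 0x3A idx=14: raw=0x3D007 flags P=1 W=1 U=1 S=0
  [3] read 0x3D idx=25: raw=0x3F007 flags P=1 W=1 U=1 S=0
  ⇒ phys 0x3F4E2  [4 reads]
#3 VA=0xD8280000770 (r,kernel):
  [0] read 0x28 idx=27: raw=0x42007 flags P=1 W=1 U=1 S=0
  [1] read 0x42 idx=10: raw=0x45087 flags P=1 W=1 U=1 S=1
  ⇒ phys 0x45770 (huge @L1)  [2 reads]
#4 VA=0x80C04156D2 (r,kernel):
  [0] read 0x28 idx=1: raw=0x49007 flags P=1 W=1 U=1 S=0
  [1] read 0x49 idx=3: raw=0x4D007 flags P=1 W=1 U=1 S=0
  [2] read 0x4D idx=2: raw=0x4E007 flags P=1 W=1 U=1 S=0
  [3] read 0x4E idx=21: raw=0x52007 flags P=1 W=1 U=1 S=0
  ⇒ phys 0x526D2  [4 reads]
#5 VA=0x78681A0087F (r,kernel):
  [0] read 0x28 idx=15: raw=0x56007 flags P=1 W=1 U=1 S=0
  [1] read 0x56 idx=26: raw=0x58007 flags P=1 W=1 U=1 S=0
  [2] read 0x58 idx=13: raw=0x39006 flags P=0 W=1 U=1 S=0
  ✗ PAGE_NOT_PRESENT  [3 reads]
#6 VA=0xD05008080D4 (r,kernel):
  [0] read 0x28 idx=26: raw=0x5C007 flags P=1 W=1 U=1 S=0
  [1] read 0x5C idx=20: raw=0x5D007 flags P=1 W=1 U=1 S=0
  [2] read 0x5D idx=4: raw=0x5E007 flags P=1 W=1 U=1 S=0
  [3] read 0x5E idx=8: raw=0x62007 flags P=1 W=1 U=1 S=0
  ⇒ phys 0x620D4  [4 reads]
#7 VA=0x483C0E059 (r,kernel):
  [0] read 0x28 idx=0: raw=0x63007 flags P=1 W=1 U=1 S=0
  [1] read 0x63 idx=18: raw=0x67007 flags P=1 W=1 U=1 S=0
  [2] read 0x67 idx=30: raw=0x6B007 flags P=1 W=1 U=1 S=0
  [3] read 0x6B idx=14: raw=0x6E007 flags P=1 W=1 U=1 S=0
  ⇒ phys 0x6E059  [4 reads]

Access #4 fault: NONE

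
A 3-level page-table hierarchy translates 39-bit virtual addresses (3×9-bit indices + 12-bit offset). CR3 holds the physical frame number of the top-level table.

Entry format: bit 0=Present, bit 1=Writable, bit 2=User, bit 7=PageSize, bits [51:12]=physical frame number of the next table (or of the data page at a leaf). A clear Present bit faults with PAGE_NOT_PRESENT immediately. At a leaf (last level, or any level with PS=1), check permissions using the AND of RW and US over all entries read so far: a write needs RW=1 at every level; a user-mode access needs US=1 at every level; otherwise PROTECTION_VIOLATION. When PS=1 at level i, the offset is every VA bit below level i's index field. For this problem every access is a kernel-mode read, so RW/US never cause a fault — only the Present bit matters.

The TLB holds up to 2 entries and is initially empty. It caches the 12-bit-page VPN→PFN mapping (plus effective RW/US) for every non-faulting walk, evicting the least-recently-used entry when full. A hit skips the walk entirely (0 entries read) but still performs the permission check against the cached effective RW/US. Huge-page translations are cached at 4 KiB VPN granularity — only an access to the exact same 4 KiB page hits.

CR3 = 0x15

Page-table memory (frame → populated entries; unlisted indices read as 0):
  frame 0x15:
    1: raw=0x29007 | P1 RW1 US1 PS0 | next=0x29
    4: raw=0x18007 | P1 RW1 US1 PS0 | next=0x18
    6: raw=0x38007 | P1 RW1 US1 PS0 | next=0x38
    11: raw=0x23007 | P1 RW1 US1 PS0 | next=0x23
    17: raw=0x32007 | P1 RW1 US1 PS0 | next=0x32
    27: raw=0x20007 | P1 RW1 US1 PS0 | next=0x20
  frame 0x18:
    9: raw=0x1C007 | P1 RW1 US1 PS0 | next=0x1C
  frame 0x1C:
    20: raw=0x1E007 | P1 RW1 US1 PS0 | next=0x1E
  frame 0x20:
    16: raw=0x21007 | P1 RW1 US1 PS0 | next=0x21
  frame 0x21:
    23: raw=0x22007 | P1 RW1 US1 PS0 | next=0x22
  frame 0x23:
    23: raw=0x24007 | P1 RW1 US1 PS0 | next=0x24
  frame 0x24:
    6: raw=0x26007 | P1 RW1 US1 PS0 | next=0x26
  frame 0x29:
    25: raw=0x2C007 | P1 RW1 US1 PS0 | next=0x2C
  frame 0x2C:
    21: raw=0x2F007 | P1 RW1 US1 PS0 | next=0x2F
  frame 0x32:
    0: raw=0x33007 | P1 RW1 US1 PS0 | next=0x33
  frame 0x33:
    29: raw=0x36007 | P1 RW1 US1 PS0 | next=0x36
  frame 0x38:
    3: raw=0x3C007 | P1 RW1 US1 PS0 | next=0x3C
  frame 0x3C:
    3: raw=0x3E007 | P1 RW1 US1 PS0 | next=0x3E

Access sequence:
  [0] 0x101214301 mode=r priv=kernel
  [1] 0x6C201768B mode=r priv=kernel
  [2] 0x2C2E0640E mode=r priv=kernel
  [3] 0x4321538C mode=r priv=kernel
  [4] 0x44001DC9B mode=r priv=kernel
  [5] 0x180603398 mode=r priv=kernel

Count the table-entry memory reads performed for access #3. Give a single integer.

Per-access translation:
#0 VA=0x101214301 (r,kernel):
  [0] read 0x15 idx=4: raw=0x18007 flags P=1 W=1 U=1 S=0
  [1] read 0x18 idx=9: raw=0x1C007 flags P=1 W=1 U=1 S=0
  [2] read 0x1C idx=20: raw=0x1E007 flags P=1 W=1 U=1 S=0
  → PA=0x1E301  (3 entries read)
#1 VA=0x6C201768B (r,kernel):
  [0] read 0x15 idx=27: raw=0x20007 flags P=1 W=1 U=1 S=0
  [1] read 0x20 idx=16: raw=0x21007 flags P=1 W=1 U=1 S=0
  [2] read 0x21 idx=23: raw=0x22007 flags P=1 W=1 U=1 S=0
  → PA=0x2268B  (3 entries read)
#2 VA=0x2C2E0640E (r,kernel):
  [0] read 0x15 idx=11: raw=0x23007 flags P=1 W=1 U=1 S=0
  [1] read 0x23 idx=23: raw=0x24007 flags P=1 W=1 U=1 S=0
  [2] read 0x24 idx=6: raw=0x26007 flags P=1 W=1 U=1 S=0
  → PA=0x2640E  (3 entries read)
#3 VA=0x4321538C (r,kernel):
  [0] read 0x15 idx=1: raw=0x29007 flags P=1 W=1 U=1 S=0
  [1] read 0x29 idx=25: raw=0x2C007 flags P=1 W=1 U=1 S=0
  [2] read 0x2C idx=21: raw=0x2F007 flags P=1 W=1 U=1 S=0
  → PA=0x2F38C  (3 entries read)
#4 VA=0x44001DC9B (r,kernel):
  [0] read 0x15 idx=17: raw=0x32007 flags P=1 W=1 U=1 S=0
  [1] read 0x32 idx=0: raw=0x33007 flags P=1 W=1 U=1 S=0
  [2] read 0x33 idx=29: raw=0x36007 flags P=1 W=1 U=1 S=0
  → PA=0x36C9B  (3 entries read)
#5 VA=0x180603398 (r,kernel):
  [0] read 0x15 idx=6: raw=0x38007 flags P=1 W=1 U=1 S=0
  [1] read 0x38 idx=3: raw=0x3C007 flags P=1 W=1 U=1 S=0
  [2] read 0x3C idx=3: raw=0x3E007 flags P=1 W=1 U=1 S=0
  → PA=0x3E398  (3 entries read)

Entries read for #3: 3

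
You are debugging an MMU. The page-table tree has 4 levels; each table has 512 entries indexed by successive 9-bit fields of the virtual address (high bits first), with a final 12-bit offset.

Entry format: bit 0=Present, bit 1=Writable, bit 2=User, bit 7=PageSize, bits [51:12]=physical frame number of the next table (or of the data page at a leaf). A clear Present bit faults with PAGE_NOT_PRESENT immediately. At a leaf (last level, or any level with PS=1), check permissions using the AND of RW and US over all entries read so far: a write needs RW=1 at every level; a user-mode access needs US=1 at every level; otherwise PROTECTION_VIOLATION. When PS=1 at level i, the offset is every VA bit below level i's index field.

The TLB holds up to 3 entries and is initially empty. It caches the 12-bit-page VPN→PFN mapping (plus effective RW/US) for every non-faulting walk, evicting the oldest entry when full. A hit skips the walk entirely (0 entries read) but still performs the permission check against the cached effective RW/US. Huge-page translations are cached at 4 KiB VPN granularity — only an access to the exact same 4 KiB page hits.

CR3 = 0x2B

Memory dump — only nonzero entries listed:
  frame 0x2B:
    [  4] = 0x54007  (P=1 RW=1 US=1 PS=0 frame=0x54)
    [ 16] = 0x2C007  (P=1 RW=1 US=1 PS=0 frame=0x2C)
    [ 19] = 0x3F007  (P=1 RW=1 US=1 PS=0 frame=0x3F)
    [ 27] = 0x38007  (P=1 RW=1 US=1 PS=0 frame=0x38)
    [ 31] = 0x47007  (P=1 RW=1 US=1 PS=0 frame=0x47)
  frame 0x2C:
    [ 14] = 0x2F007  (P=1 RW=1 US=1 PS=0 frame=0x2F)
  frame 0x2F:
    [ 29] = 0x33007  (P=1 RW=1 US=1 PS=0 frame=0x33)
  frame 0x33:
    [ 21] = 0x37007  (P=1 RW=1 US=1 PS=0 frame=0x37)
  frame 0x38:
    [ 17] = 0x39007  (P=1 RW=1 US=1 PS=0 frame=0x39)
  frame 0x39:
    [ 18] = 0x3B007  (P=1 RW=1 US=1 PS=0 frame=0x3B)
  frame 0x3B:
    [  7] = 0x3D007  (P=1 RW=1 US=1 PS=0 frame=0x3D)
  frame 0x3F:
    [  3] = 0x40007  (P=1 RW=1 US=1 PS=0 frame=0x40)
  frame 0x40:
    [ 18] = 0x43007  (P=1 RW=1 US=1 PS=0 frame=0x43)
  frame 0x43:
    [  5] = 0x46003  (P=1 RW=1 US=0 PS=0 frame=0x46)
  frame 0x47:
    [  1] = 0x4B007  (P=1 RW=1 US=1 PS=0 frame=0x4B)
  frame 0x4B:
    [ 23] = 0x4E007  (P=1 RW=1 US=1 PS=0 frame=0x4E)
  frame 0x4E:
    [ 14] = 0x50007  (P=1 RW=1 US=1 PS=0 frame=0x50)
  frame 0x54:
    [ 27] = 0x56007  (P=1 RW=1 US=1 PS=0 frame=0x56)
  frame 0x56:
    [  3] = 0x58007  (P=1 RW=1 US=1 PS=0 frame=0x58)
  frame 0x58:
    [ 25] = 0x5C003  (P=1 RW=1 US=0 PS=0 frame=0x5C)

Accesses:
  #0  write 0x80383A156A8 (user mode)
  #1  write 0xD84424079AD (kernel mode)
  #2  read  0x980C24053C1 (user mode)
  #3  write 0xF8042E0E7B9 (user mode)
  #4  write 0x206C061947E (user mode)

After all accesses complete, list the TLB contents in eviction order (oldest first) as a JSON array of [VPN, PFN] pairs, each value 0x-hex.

Trace:
#0 VA=0x80383A156A8 (w,user):
  L0: frame=0x2B idx=16 entry=0x2C007 [P=1 RW=1 US=1 PS=0]
  L1: frame=0x2C idx=14 entry=0x2F007 [P=1 RW=1 US=1 PS=0]
  L2: frame=0x2F idx=29 entry=0x33007 [P=1 RW=1 US=1 PS=0]
  L3: frame=0x33 idx=21 entry=0x37007 [P=1 RW=1 US=1 PS=0]
  → PA=0x376A8  (4 entries read)
#1 VA=0xD84424079AD (w,kernel):
  L0: frame=0x2B idx=27 entry=0x38007 [P=1 RW=1 US=1 PS=0]
  L1: frame=0x38 idx=17 entry=0x39007 [P=1 RW=1 US=1 PS=0]
  L2: frame=0x39 idx=18 entry=0x3B007 [P=1 RW=1 US=1 PS=0]
  L3: frame=0x3B idx=7 entry=0x3D007 [P=1 RW=1 US=1 PS=0]
  → PA=0x3D9AD  (4 entries read)
#2 VA=0x980C24053C1 (r,user):
  L0: frame=0x2B idx=19 entry=0x3F007 [P=1 RW=1 US=1 PS=0]
  L1: frame=0x3F idx=3 entry=0x40007 [P=1 RW=1 US=1 PS=0]
  L2: frame=0x40 idx=18 entry=0x43007 [P=1 RW=1 US=1 PS=0]
  L3: frame=0x43 idx=5 entry=0x46003 [P=1 RW=1 US=0 PS=0]
  ⇒ fault: PROTECTION_VIOLATION  — 4 lookups
#3 VA=0xF8042E0E7B9 (w,user):
  L0: frame=0x2B idx=31 entry=0x47007 [P=1 RW=1 US=1 PS=0]
  L1: frame=0x47 idx=1 entry=0x4B007 [P=1 RW=1 US=1 PS=0]
  L2: frame=0x4B idx=23 entry=0x4E007 [P=1 RW=1 US=1 PS=0]
  L3: frame=0x4E idx=14 entry=0x50007 [P=1 RW=1 US=1 PS=0]
  → PA=0x507B9  (4 entries read)
#4 VA=0x206C061947E (w,user):
  L0: frame=0x2B idx=4 entry=0x54007 [P=1 RW=1 US=1 PS=0]
  L1: frame=0x54 idx=27 entry=0x56007 [P=1 RW=1 US=1 PS=0]
  L2: frame=0x56 idx=3 entry=0x58007 [P=1 RW=1 US=1 PS=0]
  L3: frame=0x58 idx=25 entry=0x5C003 [P=1 RW=1 US=0 PS=0]
  ⇒ fault: PROTECTION_VIOLATION  — 4 lookups

TLB: [["0x80383A15", "0x37"], ["0xD8442407", "0x3D"], ["0xF8042E0E", "0x50"]]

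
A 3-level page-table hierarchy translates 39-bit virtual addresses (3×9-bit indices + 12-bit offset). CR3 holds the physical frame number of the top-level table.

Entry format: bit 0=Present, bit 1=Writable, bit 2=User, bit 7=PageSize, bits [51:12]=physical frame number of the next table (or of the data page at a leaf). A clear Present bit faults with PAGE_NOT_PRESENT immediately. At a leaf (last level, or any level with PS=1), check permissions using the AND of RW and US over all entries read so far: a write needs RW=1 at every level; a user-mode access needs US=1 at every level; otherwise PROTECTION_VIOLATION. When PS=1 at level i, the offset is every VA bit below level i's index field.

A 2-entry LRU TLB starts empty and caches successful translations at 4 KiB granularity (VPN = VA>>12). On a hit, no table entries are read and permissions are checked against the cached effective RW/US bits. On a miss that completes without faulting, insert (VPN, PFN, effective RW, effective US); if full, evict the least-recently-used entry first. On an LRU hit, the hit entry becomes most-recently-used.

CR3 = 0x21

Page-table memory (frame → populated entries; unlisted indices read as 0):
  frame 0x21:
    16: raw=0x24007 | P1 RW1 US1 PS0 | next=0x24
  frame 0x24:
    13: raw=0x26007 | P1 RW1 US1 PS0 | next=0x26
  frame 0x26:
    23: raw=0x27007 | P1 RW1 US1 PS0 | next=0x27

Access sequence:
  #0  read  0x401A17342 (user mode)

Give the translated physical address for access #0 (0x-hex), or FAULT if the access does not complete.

Trace:
#0 VA=0x401A17342 (r,user):
  lvl0: tbl 0x21, slot 16 ⇒ 0x24007 (P1/RW1/US1/PS0)
  lvl1: tbl 0x24, slot 13 ⇒ 0x26007 (P1/RW1/US1/PS0)
  lvl2: tbl 0x26, slot 23 ⇒ 0x27007 (P1/RW1/US1/PS0)
  → PA=0x27342  (3 entries read)

Access #0 PA: 0x27342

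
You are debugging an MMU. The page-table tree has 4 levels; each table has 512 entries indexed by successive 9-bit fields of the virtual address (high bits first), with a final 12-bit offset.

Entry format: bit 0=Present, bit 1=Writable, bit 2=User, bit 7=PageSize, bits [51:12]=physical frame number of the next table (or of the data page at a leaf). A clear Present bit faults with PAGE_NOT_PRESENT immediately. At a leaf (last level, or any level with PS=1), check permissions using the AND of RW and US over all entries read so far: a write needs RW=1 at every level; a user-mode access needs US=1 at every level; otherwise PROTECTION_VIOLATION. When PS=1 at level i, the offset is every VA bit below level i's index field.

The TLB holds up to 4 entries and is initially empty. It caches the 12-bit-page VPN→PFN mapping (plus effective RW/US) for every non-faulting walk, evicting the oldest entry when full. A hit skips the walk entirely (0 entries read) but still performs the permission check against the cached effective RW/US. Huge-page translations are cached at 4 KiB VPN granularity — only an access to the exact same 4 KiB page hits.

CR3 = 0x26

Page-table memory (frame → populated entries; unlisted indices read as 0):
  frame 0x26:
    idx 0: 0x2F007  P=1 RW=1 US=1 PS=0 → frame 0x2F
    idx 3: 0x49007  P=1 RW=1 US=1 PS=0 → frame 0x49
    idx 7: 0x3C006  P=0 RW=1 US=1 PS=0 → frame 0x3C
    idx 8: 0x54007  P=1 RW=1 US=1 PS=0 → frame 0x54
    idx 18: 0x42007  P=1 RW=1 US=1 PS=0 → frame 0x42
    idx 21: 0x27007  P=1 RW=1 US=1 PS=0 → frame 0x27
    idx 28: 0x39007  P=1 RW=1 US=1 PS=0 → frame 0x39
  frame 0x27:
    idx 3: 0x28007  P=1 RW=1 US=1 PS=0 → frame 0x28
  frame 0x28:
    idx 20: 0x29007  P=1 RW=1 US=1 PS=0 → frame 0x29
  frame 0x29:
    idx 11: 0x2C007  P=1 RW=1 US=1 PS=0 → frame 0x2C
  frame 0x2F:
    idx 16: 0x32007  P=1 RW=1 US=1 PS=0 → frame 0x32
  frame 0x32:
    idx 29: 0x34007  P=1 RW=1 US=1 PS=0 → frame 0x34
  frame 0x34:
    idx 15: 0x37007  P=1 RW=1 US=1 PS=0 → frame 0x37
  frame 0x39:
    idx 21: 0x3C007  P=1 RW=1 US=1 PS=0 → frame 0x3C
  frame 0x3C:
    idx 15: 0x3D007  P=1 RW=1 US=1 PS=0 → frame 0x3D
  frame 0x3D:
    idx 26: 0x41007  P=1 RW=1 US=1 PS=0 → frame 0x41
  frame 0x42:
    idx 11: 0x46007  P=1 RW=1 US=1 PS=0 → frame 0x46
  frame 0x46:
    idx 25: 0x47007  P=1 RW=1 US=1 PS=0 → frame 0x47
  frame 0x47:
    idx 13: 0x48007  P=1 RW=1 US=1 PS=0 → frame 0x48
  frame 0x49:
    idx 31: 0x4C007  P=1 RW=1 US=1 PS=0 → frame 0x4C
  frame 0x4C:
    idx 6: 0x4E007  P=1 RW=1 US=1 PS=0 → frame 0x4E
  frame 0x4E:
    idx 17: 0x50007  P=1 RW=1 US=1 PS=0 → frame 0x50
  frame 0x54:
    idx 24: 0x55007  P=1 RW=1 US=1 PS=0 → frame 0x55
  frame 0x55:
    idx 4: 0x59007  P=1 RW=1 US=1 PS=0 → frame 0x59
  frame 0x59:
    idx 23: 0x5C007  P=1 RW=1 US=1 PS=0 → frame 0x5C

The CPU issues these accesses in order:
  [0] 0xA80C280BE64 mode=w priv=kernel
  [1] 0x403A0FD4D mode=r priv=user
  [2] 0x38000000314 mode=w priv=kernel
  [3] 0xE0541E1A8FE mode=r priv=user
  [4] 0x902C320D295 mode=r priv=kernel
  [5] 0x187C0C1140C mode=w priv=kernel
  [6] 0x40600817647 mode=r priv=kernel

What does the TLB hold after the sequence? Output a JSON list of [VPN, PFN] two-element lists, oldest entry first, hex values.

Walk each access:
#0 VA=0xA80C280BE64 (w,kernel):
  lvl0: tbl 0x26, slot 21 ⇒ 0x27007 (P1/RW1/US1/PS0)
  lvl1: tbl 0x27, slot 3 ⇒ 0x28007 (P1/RW1/US1/PS0)
  lvl2: tbl 0x28, slot 20 ⇒ 0x29007 (P1/RW1/US1/PS0)
  lvl3: tbl 0x29, slot 11 ⇒ 0x2C007 (P1/RW1/US1/PS0)
  ✓ 0x2CE64  — 4 lookups
#1 VA=0x403A0FD4D (r,user):
  lvl0: tbl 0x26, slot 0 ⇒ 0x2F007 (P1/RW1/US1/PS0)
  lvl1: tbl 0x2F, slot 16 ⇒ 0x32007 (P1/RW1/US1/PS0)
  lvl2: tbl 0x32, slot 29 ⇒ 0x34007 (P1/RW1/US1/PS0)
  lvl3: tbl 0x34, slot 15 ⇒ 0x37007 (P1/RW1/US1/PS0)
  ✓ 0x37D4D  — 4 lookups
#2 VA=0x38000000314 (w,kernel):
  lvl0: tbl 0x26, slot 7 ⇒ 0x3C006 (P0/RW1/US1/PS0)
  ⇒ fault: PAGE_NOT_PRESENT  — 1 lookups
#3 VA=0xE0541E1A8FE (r,user):
  lvl0: tbl 0x26, slot 28 ⇒ 0x39007 (P1/RW1/US1/PS0)
  lvl1: tbl 0x39, slot 21 ⇒ 0x3C007 (P1/RW1/US1/PS0)
  lvl2: tbl 0x3C, slot 15 ⇒ 0x3D007 (P1/RW1/US1/PS0)
  lvl3: tbl 0x3D, slot 26 ⇒ 0x41007 (P1/RW1/US1/PS0)
  ✓ 0x418FE  — 4 lookups
#4 VA=0x902C320D295 (r,kernel):
  lvl0: tbl 0x26, slot 18 ⇒ 0x42007 (P1/RW1/US1/PS0)
  lvl1: tbl 0x42, slot 11 ⇒ 0x46007 (P1/RW1/US1/PS0)
  lvl2: tbl 0x46, slot 25 ⇒ 0x47007 (P1/RW1/US1/PS0)
  lvl3: tbl 0x47, slot 13 ⇒ 0x48007 (P1/RW1/US1/PS0)
  ✓ 0x48295  — 4 lookups
#5 VA=0x187C0C1140C (w,kernel):
  lvl0: tbl 0x26, slot 3 ⇒ 0x49007 (P1/RW1/US1/PS0)
  lvl1: tbl 0x49, slot 31 ⇒ 0x4C007 (P1/RW1/US1/PS0)
  lvl2: tbl 0x4C, slot 6 ⇒ 0x4E007 (P1/RW1/US1/PS0)
  lvl3: tbl 0x4E, slot 17 ⇒ 0x50007 (P1/RW1/US1/PS0)
  ✓ 0x5040C  — 4 lookups
#6 VA=0x40600817647 (r,kernel):
  lvl0: tbl 0x26, slot 8 ⇒ 0x54007 (P1/RW1/US1/PS0)
  lvl1: tbl 0x54, slot 24 ⇒ 0x55007 (P1/RW1/US1/PS0)
  lvl2: tbl 0x55, slot 4 ⇒ 0x59007 (P1/RW1/US1/PS0)
  lvl3: tbl 0x59, slot 23 ⇒ 0x5C007 (P1/RW1/US1/PS0)
  ✓ 0x5C647  — 4 lookups

TLB: [["0xE0541E1A", "0x41"], ["0x902C320D", "0x48"], ["0x187C0C11", "0x50"], ["0x40600817", "0x5C"]]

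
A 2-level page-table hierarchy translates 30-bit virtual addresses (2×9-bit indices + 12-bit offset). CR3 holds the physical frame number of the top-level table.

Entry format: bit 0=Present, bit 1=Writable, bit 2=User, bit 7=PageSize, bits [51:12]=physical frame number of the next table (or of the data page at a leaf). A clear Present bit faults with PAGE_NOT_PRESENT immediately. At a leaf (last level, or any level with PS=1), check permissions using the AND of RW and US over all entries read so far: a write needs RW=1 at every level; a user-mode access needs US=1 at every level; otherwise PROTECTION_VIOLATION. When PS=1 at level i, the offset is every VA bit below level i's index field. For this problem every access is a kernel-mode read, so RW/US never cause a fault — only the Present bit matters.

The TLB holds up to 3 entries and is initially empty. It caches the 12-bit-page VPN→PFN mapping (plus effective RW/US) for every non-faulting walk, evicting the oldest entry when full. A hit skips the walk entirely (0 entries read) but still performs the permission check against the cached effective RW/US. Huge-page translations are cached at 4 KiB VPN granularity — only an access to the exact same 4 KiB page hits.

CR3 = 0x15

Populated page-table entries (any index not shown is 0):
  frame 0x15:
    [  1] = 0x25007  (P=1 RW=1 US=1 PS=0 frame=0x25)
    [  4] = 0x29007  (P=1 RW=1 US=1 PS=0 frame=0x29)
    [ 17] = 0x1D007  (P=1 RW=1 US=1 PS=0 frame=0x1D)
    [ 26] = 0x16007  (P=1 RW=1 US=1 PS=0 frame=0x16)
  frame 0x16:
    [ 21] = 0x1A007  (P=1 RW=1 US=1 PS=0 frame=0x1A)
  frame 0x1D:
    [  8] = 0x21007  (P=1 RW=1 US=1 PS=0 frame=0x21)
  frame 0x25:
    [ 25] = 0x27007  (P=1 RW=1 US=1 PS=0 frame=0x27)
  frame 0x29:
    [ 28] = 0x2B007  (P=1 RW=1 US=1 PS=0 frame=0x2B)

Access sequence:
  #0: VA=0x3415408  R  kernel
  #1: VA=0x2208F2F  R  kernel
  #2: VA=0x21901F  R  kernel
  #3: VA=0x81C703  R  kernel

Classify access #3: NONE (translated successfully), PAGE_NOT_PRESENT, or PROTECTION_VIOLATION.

Walk each access:
#0 VA=0x3415408 (r,kernel):
  L0 @0x15[26] → 0x16007  P=1,RW=1,US=1,PS=0
  L1 @0x16[21] → 0x1A007  P=1,RW=1,US=1,PS=0
  → PA=0x1A408  (2 entries read)
#1 VA=0x2208F2F (r,kernel):
  L0 @0x15[17] → 0x1D007  P=1,RW=1,US=1,PS=0
  L1 @0x1D[8] → 0x21007  P=1,RW=1,US=1,PS=0
  → PA=0x21F2F  (2 entries read)
#2 VA=0x21901F (r,kernel):
  L0 @0x15[1] → 0x25007  P=1,RW=1,US=1,PS=0
  L1 @0x25[25] → 0x27007  P=1,RW=1,US=1,PS=0
  → PA=0x2701F  (2 entries read)
#3 VA=0x81C703 (r,kernel):
  L0 @0x15[4] → 0x29007  P=1,RW=1,US=1,PS=0
  L1 @0x29[28] → 0x2B007  P=1,RW=1,US=1,PS=0
  → PA=0x2B703  (2 entries read)

Access #3 fault: NONE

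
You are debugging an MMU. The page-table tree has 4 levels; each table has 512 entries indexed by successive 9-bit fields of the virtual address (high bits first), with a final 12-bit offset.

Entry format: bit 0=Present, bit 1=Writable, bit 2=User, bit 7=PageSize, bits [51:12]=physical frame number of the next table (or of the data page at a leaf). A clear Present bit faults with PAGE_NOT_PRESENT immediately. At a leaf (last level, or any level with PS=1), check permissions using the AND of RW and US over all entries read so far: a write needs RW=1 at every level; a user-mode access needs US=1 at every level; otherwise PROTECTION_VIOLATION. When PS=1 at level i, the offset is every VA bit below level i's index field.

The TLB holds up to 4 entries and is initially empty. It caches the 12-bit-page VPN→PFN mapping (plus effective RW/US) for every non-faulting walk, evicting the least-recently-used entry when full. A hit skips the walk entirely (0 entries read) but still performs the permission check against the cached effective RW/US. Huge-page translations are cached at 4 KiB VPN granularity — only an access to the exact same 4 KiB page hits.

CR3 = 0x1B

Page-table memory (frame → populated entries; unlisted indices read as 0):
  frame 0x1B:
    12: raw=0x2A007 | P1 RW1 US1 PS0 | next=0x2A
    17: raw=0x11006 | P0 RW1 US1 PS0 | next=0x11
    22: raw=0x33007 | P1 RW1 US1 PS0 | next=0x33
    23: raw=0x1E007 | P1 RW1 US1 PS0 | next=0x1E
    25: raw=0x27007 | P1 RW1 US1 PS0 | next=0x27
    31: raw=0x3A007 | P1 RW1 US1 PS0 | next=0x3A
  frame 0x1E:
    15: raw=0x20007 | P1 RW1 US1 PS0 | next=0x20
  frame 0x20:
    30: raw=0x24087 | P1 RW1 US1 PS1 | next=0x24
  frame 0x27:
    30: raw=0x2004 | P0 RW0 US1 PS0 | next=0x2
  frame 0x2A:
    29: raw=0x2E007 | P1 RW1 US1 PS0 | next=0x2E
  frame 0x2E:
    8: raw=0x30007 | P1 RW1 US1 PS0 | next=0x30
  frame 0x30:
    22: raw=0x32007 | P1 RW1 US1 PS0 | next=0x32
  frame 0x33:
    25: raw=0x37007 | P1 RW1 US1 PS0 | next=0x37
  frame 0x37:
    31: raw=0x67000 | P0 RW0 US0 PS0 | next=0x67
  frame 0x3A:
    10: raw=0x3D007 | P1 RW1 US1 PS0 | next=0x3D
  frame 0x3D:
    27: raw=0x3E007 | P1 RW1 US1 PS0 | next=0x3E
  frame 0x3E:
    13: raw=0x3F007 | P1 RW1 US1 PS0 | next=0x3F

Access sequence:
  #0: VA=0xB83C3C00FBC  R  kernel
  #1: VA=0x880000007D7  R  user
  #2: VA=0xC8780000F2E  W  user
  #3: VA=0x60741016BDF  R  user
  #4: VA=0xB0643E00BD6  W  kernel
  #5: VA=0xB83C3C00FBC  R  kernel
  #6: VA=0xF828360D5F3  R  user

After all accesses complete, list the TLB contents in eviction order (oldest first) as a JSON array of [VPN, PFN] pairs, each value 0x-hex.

Walk each access:
#0 VA=0xB83C3C00FBC (r,kernel):
  L0: frame=0x1B idx=23 entry=0x1E007 [P=1 RW=1 US=1 PS=0]
  L1: frame=0x1E idx=15 entry=0x20007 [P=1 RW=1 US=1 PS=0]
  L2: frame=0x20 idx=30 entry=0x24087 [P=1 RW=1 US=1 PS=1]
  ⇒ phys 0x24FBC (huge @L2)  [3 reads]
#1 VA=0x880000007D7 (r,user):
  L0: frame=0x1B idx=17 entry=0x11006 [P=0 RW=1 US=1 PS=0]
  ✗ PAGE_NOT_PRESENT  [1 reads]
#2 VA=0xC8780000F2E (w,user):
  L0: frame=0x1B idx=25 entry=0x27007 [P=1 RW=1 US=1 PS=0]
  L1: frame=0x27 idx=30 entry=0x2004 [P=0 RW=0 US=1 PS=0]
  ✗ PAGE_NOT_PRESENT  [2 reads]
#3 VA=0x60741016BDF (r,user):
  L0: frame=0x1B idx=12 entry=0x2A007 [P=1 RW=1 US=1 PS=0]
  L1: frame=0x2A idx=29 entry=0x2E007 [P=1 RW=1 US=1 PS=0]
  L2: frame=0x2E idx=8 entry=0x30007 [P=1 RW=1 US=1 PS=0]
  L3: frame=0x30 idx=22 entry=0x32007 [P=1 RW=1 US=1 PS=0]
  ⇒ phys 0x32BDF  [4 reads]
#4 VA=0xB0643E00BD6 (w,kernel):
  L0: frame=0x1B idx=22 entry=0x33007 [P=1 RW=1 US=1 PS=0]
  L1: frame=0x33 idx=25 entry=0x37007 [P=1 RW=1 US=1 PS=0]
  L2: frame=0x37 idx=31 entry=0x67000 [P=0 RW=0 US=0 PS=0]
  ✗ PAGE_NOT_PRESENT  [3 reads]
#5 VA=0xB83C3C00FBC (r,kernel):
  TLB hit vpn=0xB83C3C00 → PA=0x24FBC
#6 VA=0xF828360D5F3 (r,user):
  L0: frame=0x1B idx=31 entry=0x3A007 [P=1 RW=1 US=1 PS=0]
  L1: frame=0x3A idx=10 entry=0x3D007 [P=1 RW=1 US=1 PS=0]
  L2: frame=0x3D idx=27 entry=0x3E007 [P=1 RW=1 US=1 PS=0]
  L3: frame=0x3E idx=13 entry=0x3F007 [P=1 RW=1 US=1 PS=0]
  ⇒ phys 0x3F5F3  [4 reads]

TLB: [["0x60741016", "0x32"], ["0xB83C3C00", "0x24"], ["0xF828360D", "0x3F"]]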